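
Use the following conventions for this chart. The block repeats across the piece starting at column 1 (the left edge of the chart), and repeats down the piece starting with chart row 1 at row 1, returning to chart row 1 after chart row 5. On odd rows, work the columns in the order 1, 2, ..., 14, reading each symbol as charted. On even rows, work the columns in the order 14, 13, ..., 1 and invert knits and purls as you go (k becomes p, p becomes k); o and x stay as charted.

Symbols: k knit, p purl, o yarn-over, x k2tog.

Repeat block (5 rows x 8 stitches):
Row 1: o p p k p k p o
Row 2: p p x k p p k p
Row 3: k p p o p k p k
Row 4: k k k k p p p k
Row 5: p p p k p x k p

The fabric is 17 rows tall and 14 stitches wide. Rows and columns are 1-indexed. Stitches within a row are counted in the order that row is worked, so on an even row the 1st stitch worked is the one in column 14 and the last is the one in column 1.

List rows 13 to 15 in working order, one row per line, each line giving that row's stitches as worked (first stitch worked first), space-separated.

Row 13: chart row 3, RS - tile across columns 1-14 and work as-is.
Row 14: chart row 4, WS - tiled (columns 1-14): k k k k p p p k k k k k p p; work from column 14 back to 1 with k<->p swapped.
Row 15: chart row 5, RS - tile across columns 1-14 and work as-is.

Rows as worked:
k p p o p k p k k p p o p k
k k p p p p p k k k p p p p
p p p k p x k p p p p k p x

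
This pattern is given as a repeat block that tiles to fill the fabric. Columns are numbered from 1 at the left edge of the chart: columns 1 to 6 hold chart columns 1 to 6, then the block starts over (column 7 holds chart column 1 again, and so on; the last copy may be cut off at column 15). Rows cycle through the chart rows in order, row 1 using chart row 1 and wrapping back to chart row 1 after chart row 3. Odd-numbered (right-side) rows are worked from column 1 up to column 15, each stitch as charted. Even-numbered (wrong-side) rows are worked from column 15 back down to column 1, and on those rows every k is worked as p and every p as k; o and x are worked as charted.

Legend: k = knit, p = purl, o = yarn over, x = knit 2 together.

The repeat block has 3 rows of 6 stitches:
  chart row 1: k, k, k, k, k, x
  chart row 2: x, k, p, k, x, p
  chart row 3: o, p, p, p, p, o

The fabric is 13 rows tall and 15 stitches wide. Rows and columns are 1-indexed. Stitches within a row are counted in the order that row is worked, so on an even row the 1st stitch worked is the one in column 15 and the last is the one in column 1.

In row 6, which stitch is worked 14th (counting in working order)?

For row 6: chart row = ((6-1) mod 3) + 1 = 3; this is a WS (even) row.
Chart row 3 tiled across columns 1-15: o p p p p o o p p p p o o p p
Wrong side: read the tiled row from column 15 down to 1 and exchange k with p (leave o, x).
Row 6 as worked: k k o o k k k k o o k k k k o
Stitch 14 in working order -> k

== STITCH ==
k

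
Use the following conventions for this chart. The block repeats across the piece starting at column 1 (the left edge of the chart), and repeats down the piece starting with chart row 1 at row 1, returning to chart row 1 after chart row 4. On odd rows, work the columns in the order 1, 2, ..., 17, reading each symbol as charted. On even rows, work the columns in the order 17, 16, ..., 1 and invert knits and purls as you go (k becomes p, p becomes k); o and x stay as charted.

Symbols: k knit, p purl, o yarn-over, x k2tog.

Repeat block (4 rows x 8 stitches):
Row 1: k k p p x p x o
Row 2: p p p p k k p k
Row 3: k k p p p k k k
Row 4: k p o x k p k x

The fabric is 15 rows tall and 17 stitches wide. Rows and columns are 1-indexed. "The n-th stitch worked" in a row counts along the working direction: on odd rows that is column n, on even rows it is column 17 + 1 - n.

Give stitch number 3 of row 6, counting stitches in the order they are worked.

Result:
k

Derivation:
For row 6: chart row = ((6-1) mod 4) + 1 = 2; this is a WS (even) row.
Chart row 2 tiled across columns 1-17: p p p p k k p k p p p p k k p k p
Wrong side: read the tiled row from column 17 down to 1 and exchange k with p (leave o, x).
Row 6 as worked: k p k p p k k k k p k p p k k k k
The 3rd stitch worked is k.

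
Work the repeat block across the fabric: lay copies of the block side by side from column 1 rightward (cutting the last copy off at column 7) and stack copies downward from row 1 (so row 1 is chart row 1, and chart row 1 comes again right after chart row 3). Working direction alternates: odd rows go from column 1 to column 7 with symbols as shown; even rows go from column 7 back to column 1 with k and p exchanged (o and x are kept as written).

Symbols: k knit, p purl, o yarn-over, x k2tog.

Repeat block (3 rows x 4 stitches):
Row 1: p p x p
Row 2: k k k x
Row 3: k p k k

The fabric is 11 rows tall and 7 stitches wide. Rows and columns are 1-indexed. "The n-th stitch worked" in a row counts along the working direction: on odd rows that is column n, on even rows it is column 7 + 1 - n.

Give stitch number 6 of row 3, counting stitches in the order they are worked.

Stitch:
p

Derivation:
For row 3: chart row = ((3-1) mod 3) + 1 = 3; this is a RS (odd) row.
Chart row 3 tiled across columns 1-7: k p k k k p k
Right side: take the tiled row as-is (worked left to right from column 1).
Counting 6 along the worked row gives p.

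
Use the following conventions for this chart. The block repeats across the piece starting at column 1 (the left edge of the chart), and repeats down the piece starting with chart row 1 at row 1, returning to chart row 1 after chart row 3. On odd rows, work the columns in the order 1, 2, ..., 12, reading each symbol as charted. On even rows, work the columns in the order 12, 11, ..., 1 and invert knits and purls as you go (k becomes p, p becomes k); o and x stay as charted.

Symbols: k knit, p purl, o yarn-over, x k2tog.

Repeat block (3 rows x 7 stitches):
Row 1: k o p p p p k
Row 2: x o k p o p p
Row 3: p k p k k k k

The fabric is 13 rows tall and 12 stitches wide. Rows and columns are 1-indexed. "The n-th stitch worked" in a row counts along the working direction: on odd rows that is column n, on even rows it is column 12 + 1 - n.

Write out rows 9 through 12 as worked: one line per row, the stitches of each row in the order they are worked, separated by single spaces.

Rows as worked:
p k p k k k k p k p k k
k k k o p p k k k k o p
x o k p o p p x o k p o
p p k p k p p p p k p k

Derivation:
Row 9: chart row 3, RS - tile across columns 1-12 and work as-is.
Row 10: chart row 1, WS - tiled (columns 1-12): k o p p p p k k o p p p; work from column 12 back to 1 with k<->p swapped.
Row 11: chart row 2, RS - tile across columns 1-12 and work as-is.
Row 12: chart row 3, WS - tiled (columns 1-12): p k p k k k k p k p k k; work from column 12 back to 1 with k<->p swapped.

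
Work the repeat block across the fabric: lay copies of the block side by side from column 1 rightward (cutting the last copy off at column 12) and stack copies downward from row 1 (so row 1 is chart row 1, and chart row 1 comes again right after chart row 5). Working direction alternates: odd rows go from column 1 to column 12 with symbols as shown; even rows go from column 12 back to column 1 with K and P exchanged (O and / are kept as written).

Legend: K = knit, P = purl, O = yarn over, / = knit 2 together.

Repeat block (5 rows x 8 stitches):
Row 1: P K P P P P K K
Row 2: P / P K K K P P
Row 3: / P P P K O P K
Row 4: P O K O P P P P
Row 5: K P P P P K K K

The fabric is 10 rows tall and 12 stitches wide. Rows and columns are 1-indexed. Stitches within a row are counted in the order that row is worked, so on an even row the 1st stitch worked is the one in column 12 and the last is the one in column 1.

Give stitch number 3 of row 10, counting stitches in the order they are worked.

For row 10: chart row = ((10-1) mod 5) + 1 = 5; this is a WS (even) row.
Chart row 5 tiled across columns 1-12: K P P P P K K K K P P P
WS row: flip the tiled sequence (start at column 12) and apply K<->P; O and / stay.
Row 10 as worked: K K K P P P P K K K K P
Stitch 3 in working order -> K

== STITCH ==
K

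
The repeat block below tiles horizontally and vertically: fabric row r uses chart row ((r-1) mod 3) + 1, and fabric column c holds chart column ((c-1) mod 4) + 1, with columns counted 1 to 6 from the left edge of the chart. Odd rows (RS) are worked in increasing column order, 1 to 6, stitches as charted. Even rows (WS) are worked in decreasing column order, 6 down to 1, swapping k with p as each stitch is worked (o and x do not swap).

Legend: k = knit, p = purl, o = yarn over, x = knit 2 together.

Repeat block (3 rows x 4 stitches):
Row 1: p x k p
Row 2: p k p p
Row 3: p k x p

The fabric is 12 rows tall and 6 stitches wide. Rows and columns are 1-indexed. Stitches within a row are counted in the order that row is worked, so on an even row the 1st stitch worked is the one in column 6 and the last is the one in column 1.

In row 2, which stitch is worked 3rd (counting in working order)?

For row 2: chart row = ((2-1) mod 3) + 1 = 2; this is a WS (even) row.
Chart row 2 tiled across columns 1-6: p k p p p k
WS: work from column 6 back to column 1 (reverse the tiled row), swapping k<->p (o and x unchanged).
Row 2 as worked: p k k k p k
Stitch 3 in working order -> k

== STITCH ==
k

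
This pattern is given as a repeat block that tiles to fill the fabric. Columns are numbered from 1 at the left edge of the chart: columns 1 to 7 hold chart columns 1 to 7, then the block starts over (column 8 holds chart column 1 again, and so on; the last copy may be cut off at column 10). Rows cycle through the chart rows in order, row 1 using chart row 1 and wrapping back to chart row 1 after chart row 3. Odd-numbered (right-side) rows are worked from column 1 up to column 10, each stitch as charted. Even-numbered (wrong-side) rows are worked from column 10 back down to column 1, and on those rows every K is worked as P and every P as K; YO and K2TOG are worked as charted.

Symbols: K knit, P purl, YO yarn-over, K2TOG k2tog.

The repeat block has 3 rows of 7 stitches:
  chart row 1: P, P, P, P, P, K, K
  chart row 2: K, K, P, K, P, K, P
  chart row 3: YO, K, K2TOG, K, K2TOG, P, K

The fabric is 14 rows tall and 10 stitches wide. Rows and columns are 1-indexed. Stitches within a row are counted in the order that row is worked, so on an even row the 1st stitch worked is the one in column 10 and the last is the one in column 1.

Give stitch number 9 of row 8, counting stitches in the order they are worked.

Row 8: (8-1) mod 3 = 1, so use chart row 2. Even row -> WS.
Chart row 2 tiled across columns 1-10: K K P K P K P K K P
WS row: flip the tiled sequence (start at column 10) and apply K<->P; YO and K2TOG stay.
Row 8 as worked: K P P K P K P K P P
The 9th stitch worked is P.

Stitch:
P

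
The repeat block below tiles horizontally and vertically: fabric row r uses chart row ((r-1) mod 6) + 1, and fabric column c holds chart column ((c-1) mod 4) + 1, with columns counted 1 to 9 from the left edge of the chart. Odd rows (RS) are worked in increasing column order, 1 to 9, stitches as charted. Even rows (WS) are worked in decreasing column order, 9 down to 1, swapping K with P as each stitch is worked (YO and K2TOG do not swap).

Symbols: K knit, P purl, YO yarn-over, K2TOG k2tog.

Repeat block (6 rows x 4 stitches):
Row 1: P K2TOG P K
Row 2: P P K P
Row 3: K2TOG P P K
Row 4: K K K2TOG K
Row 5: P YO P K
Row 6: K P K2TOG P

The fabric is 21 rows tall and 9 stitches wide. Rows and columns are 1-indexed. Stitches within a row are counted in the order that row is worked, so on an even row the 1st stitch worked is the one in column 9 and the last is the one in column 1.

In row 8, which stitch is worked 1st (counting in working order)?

Row 8: (8-1) mod 6 = 1, so use chart row 2. Even row -> WS.
Chart row 2 tiled across columns 1-9: P P K P P P K P P
Wrong side: read the tiled row from column 9 down to 1 and exchange K with P (leave YO, K2TOG).
Row 8 as worked: K K P K K K P K K
The 1st stitch worked is K.

Result:
K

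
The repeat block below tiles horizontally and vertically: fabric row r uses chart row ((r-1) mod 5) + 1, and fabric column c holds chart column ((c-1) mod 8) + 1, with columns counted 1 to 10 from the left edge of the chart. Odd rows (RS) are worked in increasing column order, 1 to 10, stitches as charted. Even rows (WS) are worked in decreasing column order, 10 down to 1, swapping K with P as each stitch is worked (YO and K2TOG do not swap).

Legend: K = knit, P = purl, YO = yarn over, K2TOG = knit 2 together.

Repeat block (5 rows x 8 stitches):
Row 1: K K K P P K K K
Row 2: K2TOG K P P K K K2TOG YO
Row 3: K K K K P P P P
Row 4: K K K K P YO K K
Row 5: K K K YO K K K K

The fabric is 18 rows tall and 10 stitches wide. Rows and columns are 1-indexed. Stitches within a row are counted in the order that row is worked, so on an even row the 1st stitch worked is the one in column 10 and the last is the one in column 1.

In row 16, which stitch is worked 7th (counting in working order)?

== STITCH ==
K

Derivation:
Row 16 uses chart row ((16-1) mod 5)+1 = 1. Row 16 is even, so WS.
Chart row 1 tiled across columns 1-10: K K K P P K K K K K
WS row: flip the tiled sequence (start at column 10) and apply K<->P; YO and K2TOG stay.
Row 16 as worked: P P P P P K K P P P
Stitch 7 in working order -> K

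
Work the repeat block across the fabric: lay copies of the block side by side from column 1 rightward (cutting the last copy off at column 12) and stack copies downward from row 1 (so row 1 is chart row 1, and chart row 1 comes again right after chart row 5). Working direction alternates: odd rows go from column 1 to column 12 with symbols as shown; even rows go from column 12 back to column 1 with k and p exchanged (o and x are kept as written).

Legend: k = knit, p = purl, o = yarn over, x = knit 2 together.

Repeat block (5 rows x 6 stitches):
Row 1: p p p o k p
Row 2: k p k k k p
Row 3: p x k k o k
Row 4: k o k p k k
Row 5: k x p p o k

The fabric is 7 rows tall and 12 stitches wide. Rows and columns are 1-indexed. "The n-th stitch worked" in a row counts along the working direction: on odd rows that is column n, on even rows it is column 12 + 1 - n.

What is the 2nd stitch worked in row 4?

Result:
p

Derivation:
For row 4: chart row = ((4-1) mod 5) + 1 = 4; this is a WS (even) row.
Chart row 4 tiled across columns 1-12: k o k p k k k o k p k k
WS row: flip the tiled sequence (start at column 12) and apply k<->p; o and x stay.
Row 4 as worked: p p k p o p p p k p o p
The 2nd stitch worked is p.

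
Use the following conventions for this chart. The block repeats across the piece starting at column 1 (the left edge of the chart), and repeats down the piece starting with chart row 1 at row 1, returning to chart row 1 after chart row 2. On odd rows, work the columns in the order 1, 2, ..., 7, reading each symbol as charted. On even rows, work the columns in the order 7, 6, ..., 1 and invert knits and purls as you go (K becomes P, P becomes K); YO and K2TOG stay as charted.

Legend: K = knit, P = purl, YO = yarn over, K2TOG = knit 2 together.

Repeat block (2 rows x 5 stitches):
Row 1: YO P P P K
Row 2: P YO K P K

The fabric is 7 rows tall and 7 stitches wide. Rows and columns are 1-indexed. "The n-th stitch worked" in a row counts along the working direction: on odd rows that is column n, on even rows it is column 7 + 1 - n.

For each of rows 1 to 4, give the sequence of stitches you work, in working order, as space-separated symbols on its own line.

Result:
YO P P P K YO P
YO K P K P YO K
YO P P P K YO P
YO K P K P YO K

Derivation:
Row 1: chart row 1, RS - tile across columns 1-7 and work as-is.
Row 2: chart row 2, WS - tiled (columns 1-7): P YO K P K P YO; work from column 7 back to 1 with K<->P swapped.
Row 3: chart row 1, RS - tile across columns 1-7 and work as-is.
Row 4: chart row 2, WS - tiled (columns 1-7): P YO K P K P YO; work from column 7 back to 1 with K<->P swapped.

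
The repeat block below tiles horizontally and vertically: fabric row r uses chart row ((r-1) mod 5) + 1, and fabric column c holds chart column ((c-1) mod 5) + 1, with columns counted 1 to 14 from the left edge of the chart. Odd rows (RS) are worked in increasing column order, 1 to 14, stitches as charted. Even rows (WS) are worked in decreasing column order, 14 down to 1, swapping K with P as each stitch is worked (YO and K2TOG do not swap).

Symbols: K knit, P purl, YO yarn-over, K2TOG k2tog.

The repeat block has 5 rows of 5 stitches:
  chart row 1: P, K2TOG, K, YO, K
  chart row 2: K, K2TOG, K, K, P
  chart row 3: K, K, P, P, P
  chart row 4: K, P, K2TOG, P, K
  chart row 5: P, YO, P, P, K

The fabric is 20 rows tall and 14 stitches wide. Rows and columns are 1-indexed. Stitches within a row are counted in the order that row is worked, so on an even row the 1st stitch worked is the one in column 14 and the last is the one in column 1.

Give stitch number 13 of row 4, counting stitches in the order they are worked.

Result:
K

Derivation:
Row 4: (4-1) mod 5 = 3, so use chart row 4. Even row -> WS.
Chart row 4 tiled across columns 1-14: K P K2TOG P K K P K2TOG P K K P K2TOG P
Wrong side: read the tiled row from column 14 down to 1 and exchange K with P (leave YO, K2TOG).
Row 4 as worked: K K2TOG K P P K K2TOG K P P K K2TOG K P
The 13th stitch worked is K.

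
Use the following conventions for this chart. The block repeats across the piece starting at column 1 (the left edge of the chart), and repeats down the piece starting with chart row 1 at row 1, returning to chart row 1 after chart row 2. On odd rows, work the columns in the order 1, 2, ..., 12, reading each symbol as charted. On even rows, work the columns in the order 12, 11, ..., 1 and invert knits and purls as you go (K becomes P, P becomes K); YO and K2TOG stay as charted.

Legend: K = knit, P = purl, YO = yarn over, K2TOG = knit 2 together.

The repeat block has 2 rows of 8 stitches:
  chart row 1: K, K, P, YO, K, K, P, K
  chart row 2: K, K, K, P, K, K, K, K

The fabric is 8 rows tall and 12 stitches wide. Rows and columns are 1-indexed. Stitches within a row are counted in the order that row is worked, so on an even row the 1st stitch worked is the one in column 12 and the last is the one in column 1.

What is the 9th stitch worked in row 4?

For row 4: chart row = ((4-1) mod 2) + 1 = 2; this is a WS (even) row.
Chart row 2 tiled across columns 1-12: K K K P K K K K K K K P
WS: work from column 12 back to column 1 (reverse the tiled row), swapping K<->P (YO and K2TOG unchanged).
Row 4 as worked: K P P P P P P P K P P P
The 9th stitch worked is K.

== STITCH ==
K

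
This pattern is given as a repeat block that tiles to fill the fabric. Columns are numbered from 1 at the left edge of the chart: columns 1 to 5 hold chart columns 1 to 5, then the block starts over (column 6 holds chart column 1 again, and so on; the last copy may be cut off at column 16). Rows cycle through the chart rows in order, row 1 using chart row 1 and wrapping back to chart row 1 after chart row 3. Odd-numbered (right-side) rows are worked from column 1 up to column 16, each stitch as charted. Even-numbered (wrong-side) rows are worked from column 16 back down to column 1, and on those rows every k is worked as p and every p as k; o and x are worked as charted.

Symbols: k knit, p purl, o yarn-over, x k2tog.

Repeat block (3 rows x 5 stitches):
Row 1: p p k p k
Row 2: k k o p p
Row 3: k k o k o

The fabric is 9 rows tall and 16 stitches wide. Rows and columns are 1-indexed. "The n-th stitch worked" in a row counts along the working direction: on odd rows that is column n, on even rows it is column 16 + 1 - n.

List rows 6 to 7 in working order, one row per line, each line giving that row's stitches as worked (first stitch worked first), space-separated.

Rows as worked:
p o p o p p o p o p p o p o p p
p p k p k p p k p k p p k p k p

Derivation:
Row 6: chart row 3, WS - tiled (columns 1-16): k k o k o k k o k o k k o k o k; work from column 16 back to 1 with k<->p swapped.
Row 7: chart row 1, RS - tile across columns 1-16 and work as-is.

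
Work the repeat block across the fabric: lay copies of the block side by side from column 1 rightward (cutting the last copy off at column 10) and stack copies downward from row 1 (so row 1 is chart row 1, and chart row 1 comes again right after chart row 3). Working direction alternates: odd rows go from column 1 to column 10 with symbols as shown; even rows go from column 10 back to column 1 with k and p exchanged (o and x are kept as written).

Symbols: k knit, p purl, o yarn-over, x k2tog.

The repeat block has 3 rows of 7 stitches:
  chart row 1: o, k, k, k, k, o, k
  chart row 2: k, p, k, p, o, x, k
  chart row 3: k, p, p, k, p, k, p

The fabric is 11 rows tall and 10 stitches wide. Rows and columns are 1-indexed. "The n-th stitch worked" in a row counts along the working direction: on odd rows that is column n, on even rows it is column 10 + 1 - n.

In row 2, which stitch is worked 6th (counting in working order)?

Result:
o

Derivation:
Row 2: (2-1) mod 3 = 1, so use chart row 2. Even row -> WS.
Chart row 2 tiled across columns 1-10: k p k p o x k k p k
Wrong side: read the tiled row from column 10 down to 1 and exchange k with p (leave o, x).
Row 2 as worked: p k p p x o k p k p
Counting 6 along the worked row gives o.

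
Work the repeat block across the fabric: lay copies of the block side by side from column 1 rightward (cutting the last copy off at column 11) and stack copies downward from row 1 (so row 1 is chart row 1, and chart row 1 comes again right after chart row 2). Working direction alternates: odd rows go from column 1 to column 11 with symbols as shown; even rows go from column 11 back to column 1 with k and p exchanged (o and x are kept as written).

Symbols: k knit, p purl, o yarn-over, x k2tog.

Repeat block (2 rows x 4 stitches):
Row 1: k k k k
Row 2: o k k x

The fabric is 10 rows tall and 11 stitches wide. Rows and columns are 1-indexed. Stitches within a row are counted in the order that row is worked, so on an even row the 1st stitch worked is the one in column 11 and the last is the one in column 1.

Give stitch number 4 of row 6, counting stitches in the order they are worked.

For row 6: chart row = ((6-1) mod 2) + 1 = 2; this is a WS (even) row.
Chart row 2 tiled across columns 1-11: o k k x o k k x o k k
Wrong side: read the tiled row from column 11 down to 1 and exchange k with p (leave o, x).
Row 6 as worked: p p o x p p o x p p o
The 4th stitch worked is x.

== STITCH ==
x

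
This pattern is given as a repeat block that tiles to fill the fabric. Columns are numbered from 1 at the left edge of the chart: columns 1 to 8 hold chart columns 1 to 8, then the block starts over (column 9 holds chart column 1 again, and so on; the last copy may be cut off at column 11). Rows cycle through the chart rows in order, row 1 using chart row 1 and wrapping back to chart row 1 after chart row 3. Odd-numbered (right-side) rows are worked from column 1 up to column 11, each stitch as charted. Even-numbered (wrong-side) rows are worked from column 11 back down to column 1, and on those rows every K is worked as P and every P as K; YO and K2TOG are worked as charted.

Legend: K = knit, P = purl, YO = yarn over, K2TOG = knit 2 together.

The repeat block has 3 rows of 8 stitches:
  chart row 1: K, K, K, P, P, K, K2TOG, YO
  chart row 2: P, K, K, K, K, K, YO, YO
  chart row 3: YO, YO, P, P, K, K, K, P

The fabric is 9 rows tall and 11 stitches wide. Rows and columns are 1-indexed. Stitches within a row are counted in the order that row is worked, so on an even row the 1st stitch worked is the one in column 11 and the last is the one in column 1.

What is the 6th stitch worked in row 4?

For row 4: chart row = ((4-1) mod 3) + 1 = 1; this is a WS (even) row.
Chart row 1 tiled across columns 1-11: K K K P P K K2TOG YO K K K
Wrong side: read the tiled row from column 11 down to 1 and exchange K with P (leave YO, K2TOG).
Row 4 as worked: P P P YO K2TOG P K K P P P
Stitch 6 in working order -> P

Result:
P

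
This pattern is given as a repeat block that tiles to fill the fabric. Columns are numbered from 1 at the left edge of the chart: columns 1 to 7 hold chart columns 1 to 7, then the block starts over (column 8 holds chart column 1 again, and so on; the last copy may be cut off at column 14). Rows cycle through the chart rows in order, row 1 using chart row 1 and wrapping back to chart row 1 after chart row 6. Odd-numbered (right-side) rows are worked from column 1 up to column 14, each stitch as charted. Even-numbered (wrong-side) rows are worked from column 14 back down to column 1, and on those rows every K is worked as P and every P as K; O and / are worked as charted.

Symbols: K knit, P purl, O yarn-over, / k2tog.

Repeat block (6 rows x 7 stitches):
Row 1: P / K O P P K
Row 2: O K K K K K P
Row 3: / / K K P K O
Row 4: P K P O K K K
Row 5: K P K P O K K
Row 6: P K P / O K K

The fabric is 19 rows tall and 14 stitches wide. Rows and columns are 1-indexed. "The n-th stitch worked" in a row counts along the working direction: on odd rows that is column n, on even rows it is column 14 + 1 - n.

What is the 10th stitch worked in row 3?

== STITCH ==
K

Derivation:
Row 3 uses chart row ((3-1) mod 6)+1 = 3. Row 3 is odd, so RS.
Chart row 3 tiled across columns 1-14: / / K K P K O / / K K P K O
RS: work column 1 to column 14, symbols as charted — the tiled row is the row as worked.
Counting 10 along the worked row gives K.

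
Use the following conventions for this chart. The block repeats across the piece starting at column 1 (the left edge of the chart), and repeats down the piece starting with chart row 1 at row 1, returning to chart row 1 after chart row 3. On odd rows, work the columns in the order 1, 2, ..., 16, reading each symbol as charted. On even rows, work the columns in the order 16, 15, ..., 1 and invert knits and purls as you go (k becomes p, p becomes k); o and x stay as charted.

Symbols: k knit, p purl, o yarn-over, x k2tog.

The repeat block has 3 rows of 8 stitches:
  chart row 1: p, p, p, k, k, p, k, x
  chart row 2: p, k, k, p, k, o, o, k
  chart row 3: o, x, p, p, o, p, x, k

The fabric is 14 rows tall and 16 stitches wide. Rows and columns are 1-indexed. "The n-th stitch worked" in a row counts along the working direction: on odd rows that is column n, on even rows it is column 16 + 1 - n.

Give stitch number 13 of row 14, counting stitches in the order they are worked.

Result:
k

Derivation:
Row 14: (14-1) mod 3 = 1, so use chart row 2. Even row -> WS.
Chart row 2 tiled across columns 1-16: p k k p k o o k p k k p k o o k
Wrong side: read the tiled row from column 16 down to 1 and exchange k with p (leave o, x).
Row 14 as worked: p o o p k p p k p o o p k p p k
Stitch 13 in working order -> k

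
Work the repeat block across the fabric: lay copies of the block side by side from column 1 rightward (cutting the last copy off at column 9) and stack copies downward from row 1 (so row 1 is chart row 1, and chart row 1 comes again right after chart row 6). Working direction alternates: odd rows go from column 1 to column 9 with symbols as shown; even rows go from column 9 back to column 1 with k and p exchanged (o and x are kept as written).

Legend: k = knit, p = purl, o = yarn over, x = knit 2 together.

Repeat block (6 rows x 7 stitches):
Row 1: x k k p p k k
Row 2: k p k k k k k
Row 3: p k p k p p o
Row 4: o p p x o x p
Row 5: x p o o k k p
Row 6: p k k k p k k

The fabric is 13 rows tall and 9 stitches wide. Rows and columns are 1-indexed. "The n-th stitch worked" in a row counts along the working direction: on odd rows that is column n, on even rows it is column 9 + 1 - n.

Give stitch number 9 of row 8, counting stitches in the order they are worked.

Stitch:
p

Derivation:
Row 8 uses chart row ((8-1) mod 6)+1 = 2. Row 8 is even, so WS.
Chart row 2 tiled across columns 1-9: k p k k k k k k p
WS row: flip the tiled sequence (start at column 9) and apply k<->p; o and x stay.
Row 8 as worked: k p p p p p p k p
The 9th stitch worked is p.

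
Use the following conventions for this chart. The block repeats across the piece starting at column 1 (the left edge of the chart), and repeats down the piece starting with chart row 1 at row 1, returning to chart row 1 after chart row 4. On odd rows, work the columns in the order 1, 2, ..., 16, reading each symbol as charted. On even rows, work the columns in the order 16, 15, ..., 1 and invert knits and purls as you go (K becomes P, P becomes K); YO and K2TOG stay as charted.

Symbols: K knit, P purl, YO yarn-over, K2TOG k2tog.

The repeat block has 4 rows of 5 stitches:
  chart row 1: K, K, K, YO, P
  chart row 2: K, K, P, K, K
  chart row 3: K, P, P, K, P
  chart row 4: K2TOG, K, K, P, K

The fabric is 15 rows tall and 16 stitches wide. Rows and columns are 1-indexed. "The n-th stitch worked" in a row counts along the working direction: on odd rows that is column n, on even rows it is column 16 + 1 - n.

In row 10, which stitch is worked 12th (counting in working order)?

Stitch:
P

Derivation:
Row 10: (10-1) mod 4 = 1, so use chart row 2. Even row -> WS.
Chart row 2 tiled across columns 1-16: K K P K K K K P K K K K P K K K
WS row: flip the tiled sequence (start at column 16) and apply K<->P; YO and K2TOG stay.
Row 10 as worked: P P P K P P P P K P P P P K P P
Stitch 12 in working order -> P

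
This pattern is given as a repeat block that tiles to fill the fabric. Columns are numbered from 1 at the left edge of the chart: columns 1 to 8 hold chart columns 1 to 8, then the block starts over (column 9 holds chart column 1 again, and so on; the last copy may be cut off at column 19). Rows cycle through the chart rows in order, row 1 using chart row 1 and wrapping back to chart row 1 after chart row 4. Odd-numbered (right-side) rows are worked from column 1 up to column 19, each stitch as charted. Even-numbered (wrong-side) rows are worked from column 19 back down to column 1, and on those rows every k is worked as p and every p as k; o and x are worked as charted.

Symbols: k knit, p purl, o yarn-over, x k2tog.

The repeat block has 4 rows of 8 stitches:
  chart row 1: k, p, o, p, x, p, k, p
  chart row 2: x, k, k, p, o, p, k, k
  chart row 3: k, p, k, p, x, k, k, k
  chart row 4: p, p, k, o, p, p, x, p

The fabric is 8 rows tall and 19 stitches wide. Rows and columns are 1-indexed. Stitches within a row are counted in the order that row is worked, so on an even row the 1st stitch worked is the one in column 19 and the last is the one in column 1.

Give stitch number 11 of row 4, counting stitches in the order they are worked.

For row 4: chart row = ((4-1) mod 4) + 1 = 4; this is a WS (even) row.
Chart row 4 tiled across columns 1-19: p p k o p p x p p p k o p p x p p p k
Wrong side: read the tiled row from column 19 down to 1 and exchange k with p (leave o, x).
Row 4 as worked: p k k k x k k o p k k k x k k o p k k
Stitch 11 in working order -> k

Result:
k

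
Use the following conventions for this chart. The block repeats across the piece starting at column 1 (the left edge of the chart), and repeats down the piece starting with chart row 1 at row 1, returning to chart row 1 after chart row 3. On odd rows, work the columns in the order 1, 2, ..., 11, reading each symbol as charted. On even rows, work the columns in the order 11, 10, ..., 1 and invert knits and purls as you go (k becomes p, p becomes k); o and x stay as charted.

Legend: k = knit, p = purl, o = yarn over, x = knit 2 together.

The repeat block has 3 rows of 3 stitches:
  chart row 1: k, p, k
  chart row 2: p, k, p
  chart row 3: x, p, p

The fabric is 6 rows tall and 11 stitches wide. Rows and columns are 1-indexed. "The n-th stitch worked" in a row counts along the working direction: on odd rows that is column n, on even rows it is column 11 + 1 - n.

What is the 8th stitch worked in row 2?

== STITCH ==
k

Derivation:
Row 2 uses chart row ((2-1) mod 3)+1 = 2. Row 2 is even, so WS.
Chart row 2 tiled across columns 1-11: p k p p k p p k p p k
WS: work from column 11 back to column 1 (reverse the tiled row), swapping k<->p (o and x unchanged).
Row 2 as worked: p k k p k k p k k p k
Stitch 8 in working order -> k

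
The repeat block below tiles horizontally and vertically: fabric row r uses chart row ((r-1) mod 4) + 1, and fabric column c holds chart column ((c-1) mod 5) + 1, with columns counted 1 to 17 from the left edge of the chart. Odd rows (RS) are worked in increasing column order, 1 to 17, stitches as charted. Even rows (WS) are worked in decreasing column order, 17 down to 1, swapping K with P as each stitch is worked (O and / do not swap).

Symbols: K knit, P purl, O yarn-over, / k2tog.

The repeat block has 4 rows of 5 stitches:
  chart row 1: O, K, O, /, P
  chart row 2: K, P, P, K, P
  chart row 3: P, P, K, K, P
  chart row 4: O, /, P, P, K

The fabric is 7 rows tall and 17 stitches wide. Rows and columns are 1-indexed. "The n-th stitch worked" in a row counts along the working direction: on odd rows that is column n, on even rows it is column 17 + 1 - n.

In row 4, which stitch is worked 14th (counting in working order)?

Row 4: (4-1) mod 4 = 3, so use chart row 4. Even row -> WS.
Chart row 4 tiled across columns 1-17: O / P P K O / P P K O / P P K O /
WS row: flip the tiled sequence (start at column 17) and apply K<->P; O and / stay.
Row 4 as worked: / O P K K / O P K K / O P K K / O
The 14th stitch worked is K.

Result:
K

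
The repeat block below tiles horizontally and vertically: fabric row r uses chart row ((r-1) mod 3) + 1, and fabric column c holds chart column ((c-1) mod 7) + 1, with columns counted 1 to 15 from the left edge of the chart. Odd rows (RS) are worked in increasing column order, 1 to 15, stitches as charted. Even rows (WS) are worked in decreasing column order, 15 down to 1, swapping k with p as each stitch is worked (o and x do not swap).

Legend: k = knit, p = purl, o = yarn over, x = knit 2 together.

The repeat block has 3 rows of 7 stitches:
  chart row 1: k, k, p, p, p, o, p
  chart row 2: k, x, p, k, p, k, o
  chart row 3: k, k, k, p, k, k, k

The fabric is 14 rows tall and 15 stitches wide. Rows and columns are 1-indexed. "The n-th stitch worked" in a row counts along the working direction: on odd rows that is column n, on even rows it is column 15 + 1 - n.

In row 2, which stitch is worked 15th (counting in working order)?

== STITCH ==
p

Derivation:
For row 2: chart row = ((2-1) mod 3) + 1 = 2; this is a WS (even) row.
Chart row 2 tiled across columns 1-15: k x p k p k o k x p k p k o k
WS row: flip the tiled sequence (start at column 15) and apply k<->p; o and x stay.
Row 2 as worked: p o p k p k x p o p k p k x p
Counting 15 along the worked row gives p.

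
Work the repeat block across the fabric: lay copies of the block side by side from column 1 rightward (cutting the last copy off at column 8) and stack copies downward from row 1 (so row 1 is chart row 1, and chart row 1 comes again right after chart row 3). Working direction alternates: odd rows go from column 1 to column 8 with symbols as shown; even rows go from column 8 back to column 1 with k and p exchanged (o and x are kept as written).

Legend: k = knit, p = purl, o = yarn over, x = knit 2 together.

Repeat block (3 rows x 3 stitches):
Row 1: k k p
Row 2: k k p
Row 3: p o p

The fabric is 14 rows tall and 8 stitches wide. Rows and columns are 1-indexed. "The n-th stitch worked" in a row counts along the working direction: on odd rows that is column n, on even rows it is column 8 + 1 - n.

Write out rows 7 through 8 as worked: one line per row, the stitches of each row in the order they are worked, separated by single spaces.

Result:
k k p k k p k k
p p k p p k p p

Derivation:
Row 7: chart row 1, RS - tile across columns 1-8 and work as-is.
Row 8: chart row 2, WS - tiled (columns 1-8): k k p k k p k k; work from column 8 back to 1 with k<->p swapped.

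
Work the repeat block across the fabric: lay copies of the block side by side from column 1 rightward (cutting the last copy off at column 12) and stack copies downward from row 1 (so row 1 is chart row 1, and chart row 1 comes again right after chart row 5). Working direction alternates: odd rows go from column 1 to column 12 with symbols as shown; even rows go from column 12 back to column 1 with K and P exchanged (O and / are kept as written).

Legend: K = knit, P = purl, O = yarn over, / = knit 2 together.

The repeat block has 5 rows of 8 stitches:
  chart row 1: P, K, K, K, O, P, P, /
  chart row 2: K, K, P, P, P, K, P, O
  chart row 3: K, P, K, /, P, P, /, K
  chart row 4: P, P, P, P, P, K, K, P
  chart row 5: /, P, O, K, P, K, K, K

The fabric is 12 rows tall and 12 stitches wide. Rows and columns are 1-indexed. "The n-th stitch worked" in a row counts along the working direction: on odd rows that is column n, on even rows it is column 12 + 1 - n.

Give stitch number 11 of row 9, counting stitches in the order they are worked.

For row 9: chart row = ((9-1) mod 5) + 1 = 4; this is a RS (odd) row.
Chart row 4 tiled across columns 1-12: P P P P P K K P P P P P
RS row: no reversal, no swap; stitch n worked = column n.
Counting 11 along the worked row gives P.

== STITCH ==
P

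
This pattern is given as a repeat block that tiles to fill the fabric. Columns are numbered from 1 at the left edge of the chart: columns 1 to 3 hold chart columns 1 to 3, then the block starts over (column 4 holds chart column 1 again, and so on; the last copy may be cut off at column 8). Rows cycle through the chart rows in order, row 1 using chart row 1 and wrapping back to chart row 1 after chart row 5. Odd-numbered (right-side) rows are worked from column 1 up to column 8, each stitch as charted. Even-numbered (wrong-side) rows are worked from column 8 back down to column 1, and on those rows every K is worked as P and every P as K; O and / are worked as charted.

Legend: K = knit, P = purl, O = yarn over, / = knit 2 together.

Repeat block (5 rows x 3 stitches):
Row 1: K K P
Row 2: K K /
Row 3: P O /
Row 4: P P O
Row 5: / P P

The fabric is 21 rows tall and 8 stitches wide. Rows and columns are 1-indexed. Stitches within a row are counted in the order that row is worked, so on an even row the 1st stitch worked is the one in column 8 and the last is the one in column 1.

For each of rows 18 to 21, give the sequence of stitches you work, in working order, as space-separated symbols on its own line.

== ROWS AS WORKED ==
O K / O K / O K
P P O P P O P P
K / K K / K K /
K K P K K P K K

Derivation:
Row 18: chart row 3, WS - tiled (columns 1-8): P O / P O / P O; work from column 8 back to 1 with K<->P swapped.
Row 19: chart row 4, RS - tile across columns 1-8 and work as-is.
Row 20: chart row 5, WS - tiled (columns 1-8): / P P / P P / P; work from column 8 back to 1 with K<->P swapped.
Row 21: chart row 1, RS - tile across columns 1-8 and work as-is.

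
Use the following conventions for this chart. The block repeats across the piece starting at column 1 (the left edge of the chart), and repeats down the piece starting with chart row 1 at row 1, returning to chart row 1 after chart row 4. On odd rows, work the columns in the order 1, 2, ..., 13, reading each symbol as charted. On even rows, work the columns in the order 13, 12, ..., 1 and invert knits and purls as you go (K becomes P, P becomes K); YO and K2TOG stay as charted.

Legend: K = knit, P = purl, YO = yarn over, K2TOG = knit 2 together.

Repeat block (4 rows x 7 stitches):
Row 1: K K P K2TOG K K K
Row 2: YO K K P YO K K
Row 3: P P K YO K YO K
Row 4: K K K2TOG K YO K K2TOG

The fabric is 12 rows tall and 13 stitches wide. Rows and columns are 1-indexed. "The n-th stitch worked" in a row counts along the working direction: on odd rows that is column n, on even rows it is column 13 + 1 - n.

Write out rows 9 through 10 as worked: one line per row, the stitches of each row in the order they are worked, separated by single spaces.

Row 9: chart row 1, RS - tile across columns 1-13 and work as-is.
Row 10: chart row 2, WS - tiled (columns 1-13): YO K K P YO K K YO K K P YO K; work from column 13 back to 1 with K<->P swapped.

== ROWS AS WORKED ==
K K P K2TOG K K K K K P K2TOG K K
P YO K P P YO P P YO K P P YO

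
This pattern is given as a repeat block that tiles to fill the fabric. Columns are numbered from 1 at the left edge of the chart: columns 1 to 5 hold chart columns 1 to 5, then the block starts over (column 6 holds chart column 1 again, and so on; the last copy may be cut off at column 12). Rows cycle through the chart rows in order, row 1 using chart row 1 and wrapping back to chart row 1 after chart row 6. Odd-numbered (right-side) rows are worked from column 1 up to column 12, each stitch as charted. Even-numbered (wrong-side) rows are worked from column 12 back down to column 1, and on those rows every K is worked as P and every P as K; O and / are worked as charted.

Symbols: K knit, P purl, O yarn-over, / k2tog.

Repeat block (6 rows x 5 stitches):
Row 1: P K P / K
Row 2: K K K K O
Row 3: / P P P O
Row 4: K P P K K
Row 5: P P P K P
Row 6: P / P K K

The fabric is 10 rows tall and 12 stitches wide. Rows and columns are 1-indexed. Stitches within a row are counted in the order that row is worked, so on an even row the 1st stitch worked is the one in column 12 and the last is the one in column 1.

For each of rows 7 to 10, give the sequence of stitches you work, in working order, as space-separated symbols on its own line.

Rows as worked:
P K P / K P K P / K P K
P P O P P P P O P P P P
/ P P P O / P P P O / P
K P P P K K P P P K K P

Derivation:
Row 7: chart row 1, RS - tile across columns 1-12 and work as-is.
Row 8: chart row 2, WS - tiled (columns 1-12): K K K K O K K K K O K K; work from column 12 back to 1 with K<->P swapped.
Row 9: chart row 3, RS - tile across columns 1-12 and work as-is.
Row 10: chart row 4, WS - tiled (columns 1-12): K P P K K K P P K K K P; work from column 12 back to 1 with K<->P swapped.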